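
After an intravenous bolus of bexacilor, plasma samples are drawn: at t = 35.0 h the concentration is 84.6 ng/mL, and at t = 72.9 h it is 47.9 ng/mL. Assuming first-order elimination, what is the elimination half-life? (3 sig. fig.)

46.2 hours

k = ln(C₁/C₂) / (t₂ − t₁) = ln(84.6/47.9) / (72.9 − 35.0)
  = 0.5688 / 37.90 = 0.01501 h⁻¹
t½ = ln 2 / k = ln 2 / 0.01501 ≈ 46.2 hours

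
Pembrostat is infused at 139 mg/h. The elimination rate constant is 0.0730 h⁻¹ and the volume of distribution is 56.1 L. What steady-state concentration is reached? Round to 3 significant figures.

CL = k · V = 0.0730 × 56.1 = 4.095 L/h
Css = rate / CL = 139 / 4.095 ≈ 33.9 mg/L

33.9 mg/L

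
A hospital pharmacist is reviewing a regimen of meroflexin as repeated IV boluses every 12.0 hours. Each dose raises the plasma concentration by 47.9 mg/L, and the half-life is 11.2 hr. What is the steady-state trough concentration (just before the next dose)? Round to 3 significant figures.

43.5 mg/L

k = ln 2 / 11.2 = 0.06189 hr⁻¹
Fraction remaining after one interval: e^(−kτ) = e^(−0.06189 × 12.0) = 0.4758
R = 1 / (1 − 0.4758) = 1.908
Css,max = 47.9 × 1.908 = 91.39 mg/L
Css,min = Css,max × e^(−kτ) = 91.39 × 0.4758 ≈ 43.5 mg/L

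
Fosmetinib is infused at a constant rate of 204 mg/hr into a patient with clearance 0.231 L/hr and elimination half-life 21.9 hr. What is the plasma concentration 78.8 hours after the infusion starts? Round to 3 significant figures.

Css = rate / CL = 204 / 0.231 = 883.1 mg/L
k = ln 2 / 21.9 = 0.03165 hr⁻¹
C(t) = Css (1 − e^(−kt)) = 883.1 × (1 − e^(−2.494)) = 883.1 × 0.9174 ≈ 810 mg/L

810 mg/L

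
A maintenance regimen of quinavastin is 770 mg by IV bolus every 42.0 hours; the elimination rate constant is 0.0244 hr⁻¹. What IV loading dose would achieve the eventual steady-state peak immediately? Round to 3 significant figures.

1200 mg

Accumulation ratio R = 1 / (1 − e^(−kτ)) = 1 / (1 − e^(−0.02440×42.0)) = 1 / (1 − 0.3589) = 1.560
Loading dose = maintenance dose × R = 770 × 1.560 ≈ 1200 mg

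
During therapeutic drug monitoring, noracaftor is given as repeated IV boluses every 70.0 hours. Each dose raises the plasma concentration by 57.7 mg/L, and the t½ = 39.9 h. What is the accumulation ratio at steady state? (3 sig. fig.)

1.42

k = ln 2 / 39.9 = 0.01737 h⁻¹
Fraction remaining after one interval: e^(−kτ) = e^(−0.01737 × 70.0) = 0.2964
R = 1 / (1 − 0.2964) = 1 / 0.7036 ≈ 1.42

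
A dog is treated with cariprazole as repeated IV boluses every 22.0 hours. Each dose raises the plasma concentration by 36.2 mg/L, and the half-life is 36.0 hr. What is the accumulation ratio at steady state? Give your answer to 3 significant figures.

k = ln 2 / 36.0 = 0.01925 hr⁻¹
Fraction remaining after one interval: e^(−kτ) = e^(−0.01925 × 22.0) = 0.6547
R = 1 / (1 − 0.6547) = 1 / 0.3453 ≈ 2.90

2.90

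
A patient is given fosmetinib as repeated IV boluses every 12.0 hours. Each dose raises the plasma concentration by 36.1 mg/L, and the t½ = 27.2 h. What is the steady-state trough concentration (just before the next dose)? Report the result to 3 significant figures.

k = ln 2 / 27.2 = 0.02548 h⁻¹
Fraction remaining after one interval: e^(−kτ) = e^(−0.02548 × 12.0) = 0.7365
R = 1 / (1 − 0.7365) = 3.796
Css,max = 36.1 × 3.796 = 137.0 mg/L
Css,min = Css,max × e^(−kτ) = 137.0 × 0.7365 ≈ 101 mg/L

101 mg/L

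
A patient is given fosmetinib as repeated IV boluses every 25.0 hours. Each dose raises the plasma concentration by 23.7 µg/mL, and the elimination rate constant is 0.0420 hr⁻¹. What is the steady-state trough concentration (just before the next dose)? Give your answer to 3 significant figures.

12.8 µg/mL

Fraction remaining after one interval: e^(−kτ) = e^(−0.04200 × 25.0) = 0.3499
R = 1 / (1 − 0.3499) = 1.538
Css,max = 23.7 × 1.538 = 36.46 µg/mL
Css,min = Css,max × e^(−kτ) = 36.46 × 0.3499 ≈ 12.8 µg/mL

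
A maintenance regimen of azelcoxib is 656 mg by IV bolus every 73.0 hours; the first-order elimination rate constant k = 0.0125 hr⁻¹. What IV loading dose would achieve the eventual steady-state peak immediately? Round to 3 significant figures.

Accumulation ratio R = 1 / (1 − e^(−kτ)) = 1 / (1 − e^(−0.01250×73.0)) = 1 / (1 − 0.4015) = 1.671
Loading dose = maintenance dose × R = 656 × 1.671 ≈ 1100 mg

1100 mg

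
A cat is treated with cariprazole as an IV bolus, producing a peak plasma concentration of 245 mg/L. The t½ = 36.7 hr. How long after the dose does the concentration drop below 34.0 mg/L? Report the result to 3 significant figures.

k = ln 2 / 36.7 = 0.01889 hr⁻¹
C(t) = C₀ e^(−kt)  ⇒  t = ln(C₀/C) / k
t = ln(245/34.0) / 0.01889 = 1.975 / 0.01889 ≈ 105 hours

105 hours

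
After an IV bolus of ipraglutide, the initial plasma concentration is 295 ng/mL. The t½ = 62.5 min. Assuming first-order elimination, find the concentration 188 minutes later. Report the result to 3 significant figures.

k = ln 2 / 62.5 = 0.01109 min⁻¹
188 min is 3.008 half-lives, so C = 295 × (1/2)^3.008 = 295 × 0.1243 ≈ 36.7 ng/mL

36.7 ng/mL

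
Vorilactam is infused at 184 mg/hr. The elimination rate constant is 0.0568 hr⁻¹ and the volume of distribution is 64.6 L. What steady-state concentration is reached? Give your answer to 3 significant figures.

50.1 mg/L

CL = k · V = 0.0568 × 64.6 = 3.669 L/hr
Css = rate / CL = 184 / 3.669 ≈ 50.1 mg/L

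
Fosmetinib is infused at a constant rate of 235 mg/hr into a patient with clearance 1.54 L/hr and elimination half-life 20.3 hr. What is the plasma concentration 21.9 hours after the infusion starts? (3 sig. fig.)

80.4 µg/mL

Css = rate / CL = 235 / 1.54 = 152.6 µg/mL
k = ln 2 / 20.3 = 0.03415 hr⁻¹
C(t) = Css (1 − e^(−kt)) = 152.6 × (1 − e^(−0.7478)) = 152.6 × 0.5266 ≈ 80.4 µg/mL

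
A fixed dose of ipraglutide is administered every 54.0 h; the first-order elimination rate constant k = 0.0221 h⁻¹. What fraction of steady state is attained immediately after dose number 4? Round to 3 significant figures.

0.992

f_n = 1 − e^(−nkτ) = 1 − e^(−4 × 0.02210 × 54.0) = 1 − e^(−4.774) = 1 − 0.008450 ≈ 0.992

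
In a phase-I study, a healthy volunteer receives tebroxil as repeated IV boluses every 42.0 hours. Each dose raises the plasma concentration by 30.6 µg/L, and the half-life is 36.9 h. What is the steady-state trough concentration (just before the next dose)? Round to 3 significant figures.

k = ln 2 / 36.9 = 0.01878 h⁻¹
Fraction remaining after one interval: e^(−kτ) = e^(−0.01878 × 42.0) = 0.4543
R = 1 / (1 − 0.4543) = 1.833
Css,max = 30.6 × 1.833 = 56.08 µg/L
Css,min = Css,max × e^(−kτ) = 56.08 × 0.4543 ≈ 25.5 µg/L

25.5 µg/L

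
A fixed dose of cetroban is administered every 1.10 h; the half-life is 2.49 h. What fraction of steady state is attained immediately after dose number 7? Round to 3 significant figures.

k = ln 2 / 2.49 = 0.2784 h⁻¹
f_n = 1 − e^(−nkτ) = 1 − e^(−7 × 0.2784 × 1.10) = 1 − e^(−2.143) = 1 − 0.1172 ≈ 0.883

0.883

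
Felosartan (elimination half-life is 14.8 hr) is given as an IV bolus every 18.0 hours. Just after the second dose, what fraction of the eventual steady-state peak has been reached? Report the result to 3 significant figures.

0.815

k = ln 2 / 14.8 = 0.04683 hr⁻¹
f_n = 1 − e^(−nkτ) = 1 − e^(−2 × 0.04683 × 18.0) = 1 − e^(−1.686) = 1 − 0.1853 ≈ 0.815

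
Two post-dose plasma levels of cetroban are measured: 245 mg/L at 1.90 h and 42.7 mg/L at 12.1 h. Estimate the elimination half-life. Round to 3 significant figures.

k = ln(C₁/C₂) / (t₂ − t₁) = ln(245/42.7) / (12.1 − 1.90)
  = 1.747 / 10.20 = 0.1713 h⁻¹
t½ = ln 2 / k = ln 2 / 0.1713 ≈ 4.05 hours

4.05 hours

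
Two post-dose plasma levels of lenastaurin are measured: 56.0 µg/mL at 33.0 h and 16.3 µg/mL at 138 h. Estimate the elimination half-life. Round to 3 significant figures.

59.0 hours

k = ln(C₁/C₂) / (t₂ − t₁) = ln(56.0/16.3) / (138 − 33.0)
  = 1.234 / 105.0 = 0.01175 h⁻¹
t½ = ln 2 / k = ln 2 / 0.01175 ≈ 59.0 hours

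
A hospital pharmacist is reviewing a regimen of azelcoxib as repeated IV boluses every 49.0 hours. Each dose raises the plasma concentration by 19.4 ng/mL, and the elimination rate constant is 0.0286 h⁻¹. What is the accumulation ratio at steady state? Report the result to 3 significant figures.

1.33

Fraction remaining after one interval: e^(−kτ) = e^(−0.02860 × 49.0) = 0.2463
R = 1 / (1 − 0.2463) = 1 / 0.7537 ≈ 1.33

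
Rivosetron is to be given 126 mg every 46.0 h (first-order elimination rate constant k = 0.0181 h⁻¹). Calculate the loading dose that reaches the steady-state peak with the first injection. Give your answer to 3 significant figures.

223 mg

Accumulation ratio R = 1 / (1 − e^(−kτ)) = 1 / (1 − e^(−0.01810×46.0)) = 1 / (1 − 0.4349) = 1.770
Loading dose = maintenance dose × R = 126 × 1.770 ≈ 223 mg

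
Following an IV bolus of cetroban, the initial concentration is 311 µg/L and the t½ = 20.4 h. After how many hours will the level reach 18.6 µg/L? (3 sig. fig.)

k = ln 2 / 20.4 = 0.03398 h⁻¹
C(t) = C₀ e^(−kt)  ⇒  t = ln(C₀/C) / k
t = ln(311/18.6) / 0.03398 = 2.817 / 0.03398 ≈ 82.9 hours

82.9 hours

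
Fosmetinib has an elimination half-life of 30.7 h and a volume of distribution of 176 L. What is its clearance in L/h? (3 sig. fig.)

k = ln 2 / t½ = ln 2 / 30.7 = 0.02258 h⁻¹
CL = k · V = 0.02258 × 176 ≈ 3.97 L/h

3.97 L/h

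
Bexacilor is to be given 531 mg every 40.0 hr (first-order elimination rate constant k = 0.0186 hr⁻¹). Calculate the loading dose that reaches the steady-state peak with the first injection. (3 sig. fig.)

Accumulation ratio R = 1 / (1 − e^(−kτ)) = 1 / (1 − e^(−0.01860×40.0)) = 1 / (1 − 0.4752) = 1.906
Loading dose = maintenance dose × R = 531 × 1.906 ≈ 1010 mg

1010 mg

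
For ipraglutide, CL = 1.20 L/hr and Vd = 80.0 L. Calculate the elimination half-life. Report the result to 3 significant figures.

46.2 hours

k = CL / V = 1.20 / 80.0 = 0.01500 hr⁻¹
t½ = ln 2 / k = ln 2 / 0.01500 ≈ 46.2 hours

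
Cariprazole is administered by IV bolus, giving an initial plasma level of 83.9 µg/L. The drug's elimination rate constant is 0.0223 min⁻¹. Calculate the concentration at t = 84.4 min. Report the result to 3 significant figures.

12.8 µg/L

C(t) = C₀ e^(−kt) = 83.9 × e^(−0.02230 × 84.4) = 83.9 × e^(−1.882) = 83.9 × 0.1523 ≈ 12.8 µg/L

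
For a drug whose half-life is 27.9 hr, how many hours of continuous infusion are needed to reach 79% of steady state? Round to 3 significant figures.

k = ln 2 / 27.9 = 0.02484 hr⁻¹
f = 1 − e^(−kt)  ⇒  t = −ln(1 − f) / k
t = −ln(1 − 0.79) / 0.02484 = 1.561 / 0.02484 ≈ 62.8 hours

62.8 hours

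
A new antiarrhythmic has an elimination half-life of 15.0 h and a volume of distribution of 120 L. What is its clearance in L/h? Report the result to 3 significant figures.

k = ln 2 / t½ = ln 2 / 15.0 = 0.04621 h⁻¹
CL = k · V = 0.04621 × 120 ≈ 5.55 L/h

5.55 L/h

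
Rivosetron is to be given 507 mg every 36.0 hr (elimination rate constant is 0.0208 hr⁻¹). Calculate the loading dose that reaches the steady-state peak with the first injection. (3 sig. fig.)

Accumulation ratio R = 1 / (1 − e^(−kτ)) = 1 / (1 − e^(−0.02080×36.0)) = 1 / (1 − 0.4729) = 1.897
Loading dose = maintenance dose × R = 507 × 1.897 ≈ 962 mg

962 mg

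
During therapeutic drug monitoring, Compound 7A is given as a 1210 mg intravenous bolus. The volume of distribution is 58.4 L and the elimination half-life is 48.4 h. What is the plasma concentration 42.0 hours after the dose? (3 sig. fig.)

11.4 mg/L

C₀ = dose / V = 1210 / 58.4 = 20.72 mg/L
k = ln 2 / 48.4 = 0.01432 h⁻¹
C(t) = C₀ e^(−kt) = 20.72 × e^(−0.01432 × 42.0) = 20.72 × e^(−0.6015) = 20.72 × 0.5480 ≈ 11.4 mg/L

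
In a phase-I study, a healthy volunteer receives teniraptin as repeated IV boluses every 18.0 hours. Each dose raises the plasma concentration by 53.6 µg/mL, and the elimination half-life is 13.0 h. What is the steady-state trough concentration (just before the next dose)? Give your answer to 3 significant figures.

33.3 µg/mL

k = ln 2 / 13.0 = 0.05332 h⁻¹
Fraction remaining after one interval: e^(−kτ) = e^(−0.05332 × 18.0) = 0.3830
R = 1 / (1 − 0.3830) = 1.621
Css,max = 53.6 × 1.621 = 86.87 µg/mL
Css,min = Css,max × e^(−kτ) = 86.87 × 0.3830 ≈ 33.3 µg/mL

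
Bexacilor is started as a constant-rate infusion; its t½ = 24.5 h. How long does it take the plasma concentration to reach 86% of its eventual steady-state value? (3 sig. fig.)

k = ln 2 / 24.5 = 0.02829 h⁻¹
f = 1 − e^(−kt)  ⇒  t = −ln(1 − f) / k
t = −ln(1 − 0.86) / 0.02829 = 1.966 / 0.02829 ≈ 69.5 hours

69.5 hours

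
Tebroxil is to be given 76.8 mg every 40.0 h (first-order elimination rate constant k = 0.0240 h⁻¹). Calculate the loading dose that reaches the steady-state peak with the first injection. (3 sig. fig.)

Accumulation ratio R = 1 / (1 − e^(−kτ)) = 1 / (1 − e^(−0.02400×40.0)) = 1 / (1 − 0.3829) = 1.620
Loading dose = maintenance dose × R = 76.8 × 1.620 ≈ 124 mg

124 mg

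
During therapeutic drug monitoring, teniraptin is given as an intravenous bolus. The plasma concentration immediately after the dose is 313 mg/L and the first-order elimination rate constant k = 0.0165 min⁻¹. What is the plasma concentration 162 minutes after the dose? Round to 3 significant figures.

21.6 mg/L

C(t) = C₀ e^(−kt) = 313 × e^(−0.01650 × 162) = 313 × e^(−2.673) = 313 × 0.06904 ≈ 21.6 mg/L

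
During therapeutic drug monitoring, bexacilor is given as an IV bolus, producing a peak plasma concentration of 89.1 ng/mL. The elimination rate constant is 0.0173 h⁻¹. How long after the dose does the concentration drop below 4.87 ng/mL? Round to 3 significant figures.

C(t) = C₀ e^(−kt)  ⇒  t = ln(C₀/C) / k
t = ln(89.1/4.87) / 0.01730 = 2.907 / 0.01730 ≈ 168 hours

168 hours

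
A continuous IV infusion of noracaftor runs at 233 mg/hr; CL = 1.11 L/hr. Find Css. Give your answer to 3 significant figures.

Css = infusion rate / CL = 233 / 1.11 ≈ 210 mg/L

210 mg/L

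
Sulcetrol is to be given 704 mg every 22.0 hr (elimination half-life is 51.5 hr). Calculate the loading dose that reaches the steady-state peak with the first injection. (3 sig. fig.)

k = ln 2 / 51.5 = 0.01346 hr⁻¹
Accumulation ratio R = 1 / (1 − e^(−kτ)) = 1 / (1 − e^(−0.01346×22.0)) = 1 / (1 − 0.7437) = 3.902
Loading dose = maintenance dose × R = 704 × 3.902 ≈ 2750 mg

2750 mg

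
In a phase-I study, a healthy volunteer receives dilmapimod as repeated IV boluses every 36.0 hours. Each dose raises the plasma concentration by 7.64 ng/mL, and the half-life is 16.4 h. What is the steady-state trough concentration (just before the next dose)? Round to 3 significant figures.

2.13 ng/mL

k = ln 2 / 16.4 = 0.04227 h⁻¹
Fraction remaining after one interval: e^(−kτ) = e^(−0.04227 × 36.0) = 0.2184
R = 1 / (1 − 0.2184) = 1.279
Css,max = 7.64 × 1.279 = 9.775 ng/mL
Css,min = Css,max × e^(−kτ) = 9.775 × 0.2184 ≈ 2.13 ng/mL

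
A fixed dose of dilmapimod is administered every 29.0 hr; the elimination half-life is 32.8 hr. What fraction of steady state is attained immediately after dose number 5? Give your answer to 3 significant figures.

0.953

k = ln 2 / 32.8 = 0.02113 hr⁻¹
f_n = 1 − e^(−nkτ) = 1 − e^(−5 × 0.02113 × 29.0) = 1 − e^(−3.064) = 1 − 0.04669 ≈ 0.953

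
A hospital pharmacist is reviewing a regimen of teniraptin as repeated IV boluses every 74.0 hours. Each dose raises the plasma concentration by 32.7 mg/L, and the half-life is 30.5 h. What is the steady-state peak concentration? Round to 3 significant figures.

40.2 mg/L

k = ln 2 / 30.5 = 0.02273 h⁻¹
Fraction remaining after one interval: e^(−kτ) = e^(−0.02273 × 74.0) = 0.1861
R = 1 / (1 − 0.1861) = 1.229
Css,max = 32.7 × 1.229 ≈ 40.2 mg/L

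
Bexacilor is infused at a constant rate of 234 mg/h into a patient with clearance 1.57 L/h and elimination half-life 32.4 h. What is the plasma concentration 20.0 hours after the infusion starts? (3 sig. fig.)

51.9 µg/mL

Css = rate / CL = 234 / 1.57 = 149.0 µg/mL
k = ln 2 / 32.4 = 0.02139 h⁻¹
C(t) = Css (1 − e^(−kt)) = 149.0 × (1 − e^(−0.4279)) = 149.0 × 0.3481 ≈ 51.9 µg/mL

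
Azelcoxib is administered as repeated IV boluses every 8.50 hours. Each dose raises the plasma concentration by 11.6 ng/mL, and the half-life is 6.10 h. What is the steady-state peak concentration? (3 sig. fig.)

18.7 ng/mL

k = ln 2 / 6.10 = 0.1136 h⁻¹
Fraction remaining after one interval: e^(−kτ) = e^(−0.1136 × 8.50) = 0.3807
R = 1 / (1 − 0.3807) = 1.615
Css,max = 11.6 × 1.615 ≈ 18.7 ng/mL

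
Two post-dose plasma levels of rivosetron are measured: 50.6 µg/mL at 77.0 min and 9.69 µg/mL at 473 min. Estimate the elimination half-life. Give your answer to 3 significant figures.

k = ln(C₁/C₂) / (t₂ − t₁) = ln(50.6/9.69) / (473 − 77.0)
  = 1.653 / 396.0 = 0.004174 min⁻¹
t½ = ln 2 / k = ln 2 / 0.004174 ≈ 166 minutes

166 minutes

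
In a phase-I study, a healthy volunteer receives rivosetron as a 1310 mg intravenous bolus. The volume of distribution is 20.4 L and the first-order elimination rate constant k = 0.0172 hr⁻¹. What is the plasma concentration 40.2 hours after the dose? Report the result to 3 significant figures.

C₀ = dose / V = 1310 / 20.4 = 64.22 mg/L
C(t) = C₀ e^(−kt) = 64.22 × e^(−0.01720 × 40.2) = 64.22 × e^(−0.6914) = 64.22 × 0.5009 ≈ 32.2 mg/L

32.2 mg/L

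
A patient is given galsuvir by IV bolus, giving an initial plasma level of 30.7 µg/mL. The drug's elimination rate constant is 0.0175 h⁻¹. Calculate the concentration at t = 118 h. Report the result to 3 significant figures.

C(t) = C₀ e^(−kt) = 30.7 × e^(−0.01750 × 118) = 30.7 × e^(−2.065) = 30.7 × 0.1268 ≈ 3.89 µg/mL

3.89 µg/mL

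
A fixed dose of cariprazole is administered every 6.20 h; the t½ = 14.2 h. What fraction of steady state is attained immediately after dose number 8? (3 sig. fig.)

k = ln 2 / 14.2 = 0.04881 h⁻¹
f_n = 1 − e^(−nkτ) = 1 − e^(−8 × 0.04881 × 6.20) = 1 − e^(−2.421) = 1 − 0.08882 ≈ 0.911

0.911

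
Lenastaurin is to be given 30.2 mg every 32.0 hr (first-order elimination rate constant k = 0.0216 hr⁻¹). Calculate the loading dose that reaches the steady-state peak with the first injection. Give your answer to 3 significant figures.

60.5 mg

Accumulation ratio R = 1 / (1 − e^(−kτ)) = 1 / (1 − e^(−0.02160×32.0)) = 1 / (1 − 0.5010) = 2.004
Loading dose = maintenance dose × R = 30.2 × 2.004 ≈ 60.5 mg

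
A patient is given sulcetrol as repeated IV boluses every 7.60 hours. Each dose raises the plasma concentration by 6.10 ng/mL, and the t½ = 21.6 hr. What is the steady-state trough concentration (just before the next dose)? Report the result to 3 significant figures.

22.1 ng/mL

k = ln 2 / 21.6 = 0.03209 hr⁻¹
Fraction remaining after one interval: e^(−kτ) = e^(−0.03209 × 7.60) = 0.7836
R = 1 / (1 − 0.7836) = 4.621
Css,max = 6.10 × 4.621 = 28.19 ng/mL
Css,min = Css,max × e^(−kτ) = 28.19 × 0.7836 ≈ 22.1 ng/mL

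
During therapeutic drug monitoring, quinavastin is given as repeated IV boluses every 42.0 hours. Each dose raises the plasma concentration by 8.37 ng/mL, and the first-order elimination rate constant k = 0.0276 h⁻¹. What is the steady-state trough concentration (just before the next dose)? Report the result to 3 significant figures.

3.83 ng/mL

Fraction remaining after one interval: e^(−kτ) = e^(−0.02760 × 42.0) = 0.3137
R = 1 / (1 − 0.3137) = 1.457
Css,max = 8.37 × 1.457 = 12.20 ng/mL
Css,min = Css,max × e^(−kτ) = 12.20 × 0.3137 ≈ 3.83 ng/mL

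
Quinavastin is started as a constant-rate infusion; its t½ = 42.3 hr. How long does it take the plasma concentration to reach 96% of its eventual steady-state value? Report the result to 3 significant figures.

k = ln 2 / 42.3 = 0.01639 hr⁻¹
f = 1 − e^(−kt)  ⇒  t = −ln(1 − f) / k
t = −ln(1 − 0.96) / 0.01639 = 3.219 / 0.01639 ≈ 196 hours

196 hours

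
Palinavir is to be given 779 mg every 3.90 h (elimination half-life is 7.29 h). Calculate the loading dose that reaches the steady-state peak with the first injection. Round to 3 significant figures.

k = ln 2 / 7.29 = 0.09508 h⁻¹
Accumulation ratio R = 1 / (1 − e^(−kτ)) = 1 / (1 − e^(−0.09508×3.90)) = 1 / (1 − 0.6902) = 3.228
Loading dose = maintenance dose × R = 779 × 3.228 ≈ 2510 mg

2510 mg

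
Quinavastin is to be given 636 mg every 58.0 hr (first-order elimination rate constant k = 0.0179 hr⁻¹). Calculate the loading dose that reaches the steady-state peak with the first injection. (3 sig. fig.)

985 mg

Accumulation ratio R = 1 / (1 − e^(−kτ)) = 1 / (1 − e^(−0.01790×58.0)) = 1 / (1 − 0.3541) = 1.548
Loading dose = maintenance dose × R = 636 × 1.548 ≈ 985 mg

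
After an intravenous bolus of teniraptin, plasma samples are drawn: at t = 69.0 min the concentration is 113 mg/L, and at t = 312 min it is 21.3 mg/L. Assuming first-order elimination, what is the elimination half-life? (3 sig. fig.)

k = ln(C₁/C₂) / (t₂ − t₁) = ln(113/21.3) / (312 − 69.0)
  = 1.669 / 243.0 = 0.006867 min⁻¹
t½ = ln 2 / k = ln 2 / 0.006867 ≈ 101 minutes

101 minutes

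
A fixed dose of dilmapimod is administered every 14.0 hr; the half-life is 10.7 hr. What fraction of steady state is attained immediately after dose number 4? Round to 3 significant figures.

0.973

k = ln 2 / 10.7 = 0.06478 hr⁻¹
f_n = 1 − e^(−nkτ) = 1 − e^(−4 × 0.06478 × 14.0) = 1 − e^(−3.628) = 1 − 0.02658 ≈ 0.973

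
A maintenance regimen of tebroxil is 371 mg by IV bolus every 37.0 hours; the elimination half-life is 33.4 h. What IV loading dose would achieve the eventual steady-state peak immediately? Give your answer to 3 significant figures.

692 mg

k = ln 2 / 33.4 = 0.02075 h⁻¹
Accumulation ratio R = 1 / (1 − e^(−kτ)) = 1 / (1 − e^(−0.02075×37.0)) = 1 / (1 − 0.4640) = 1.866
Loading dose = maintenance dose × R = 371 × 1.866 ≈ 692 mg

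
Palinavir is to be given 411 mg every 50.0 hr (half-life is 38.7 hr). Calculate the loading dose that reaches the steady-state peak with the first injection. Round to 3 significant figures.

k = ln 2 / 38.7 = 0.01791 hr⁻¹
Accumulation ratio R = 1 / (1 − e^(−kτ)) = 1 / (1 − e^(−0.01791×50.0)) = 1 / (1 − 0.4084) = 1.690
Loading dose = maintenance dose × R = 411 × 1.690 ≈ 695 mg

695 mg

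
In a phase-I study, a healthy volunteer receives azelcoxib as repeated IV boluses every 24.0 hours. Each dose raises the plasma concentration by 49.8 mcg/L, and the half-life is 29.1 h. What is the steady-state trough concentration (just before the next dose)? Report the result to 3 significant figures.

k = ln 2 / 29.1 = 0.02382 h⁻¹
Fraction remaining after one interval: e^(−kτ) = e^(−0.02382 × 24.0) = 0.5646
R = 1 / (1 − 0.5646) = 2.297
Css,max = 49.8 × 2.297 = 114.4 mcg/L
Css,min = Css,max × e^(−kτ) = 114.4 × 0.5646 ≈ 64.6 mcg/L

64.6 mcg/L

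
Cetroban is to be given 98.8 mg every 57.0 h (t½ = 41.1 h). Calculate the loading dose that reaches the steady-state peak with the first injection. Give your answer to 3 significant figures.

k = ln 2 / 41.1 = 0.01686 h⁻¹
Accumulation ratio R = 1 / (1 − e^(−kτ)) = 1 / (1 − e^(−0.01686×57.0)) = 1 / (1 − 0.3824) = 1.619
Loading dose = maintenance dose × R = 98.8 × 1.619 ≈ 160 mg

160 mg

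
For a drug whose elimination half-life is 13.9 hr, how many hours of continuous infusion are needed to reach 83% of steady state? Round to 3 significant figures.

k = ln 2 / 13.9 = 0.04987 hr⁻¹
f = 1 − e^(−kt)  ⇒  t = −ln(1 − f) / k
t = −ln(1 − 0.83) / 0.04987 = 1.772 / 0.04987 ≈ 35.5 hours

35.5 hours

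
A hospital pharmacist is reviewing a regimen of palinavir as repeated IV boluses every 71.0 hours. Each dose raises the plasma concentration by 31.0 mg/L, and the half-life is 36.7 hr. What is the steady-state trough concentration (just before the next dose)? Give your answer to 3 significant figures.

k = ln 2 / 36.7 = 0.01889 hr⁻¹
Fraction remaining after one interval: e^(−kτ) = e^(−0.01889 × 71.0) = 0.2616
R = 1 / (1 − 0.2616) = 1.354
Css,max = 31.0 × 1.354 = 41.98 mg/L
Css,min = Css,max × e^(−kτ) = 41.98 × 0.2616 ≈ 11.0 mg/L

11.0 mg/L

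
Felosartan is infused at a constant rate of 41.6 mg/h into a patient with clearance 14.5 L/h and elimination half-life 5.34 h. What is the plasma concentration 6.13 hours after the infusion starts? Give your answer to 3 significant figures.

1.57 mg/L

Css = rate / CL = 41.6 / 14.5 = 2.869 mg/L
k = ln 2 / 5.34 = 0.1298 h⁻¹
C(t) = Css (1 − e^(−kt)) = 2.869 × (1 − e^(−0.7957)) = 2.869 × 0.5487 ≈ 1.57 mg/L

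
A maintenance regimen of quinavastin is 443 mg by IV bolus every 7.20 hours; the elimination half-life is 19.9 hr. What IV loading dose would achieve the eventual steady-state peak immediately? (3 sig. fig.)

2000 mg

k = ln 2 / 19.9 = 0.03483 hr⁻¹
Accumulation ratio R = 1 / (1 − e^(−kτ)) = 1 / (1 − e^(−0.03483×7.20)) = 1 / (1 − 0.7782) = 4.508
Loading dose = maintenance dose × R = 443 × 4.508 ≈ 2000 mg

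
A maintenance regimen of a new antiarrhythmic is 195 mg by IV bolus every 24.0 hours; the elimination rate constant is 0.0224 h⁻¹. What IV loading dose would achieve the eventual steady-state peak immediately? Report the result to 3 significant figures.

Accumulation ratio R = 1 / (1 − e^(−kτ)) = 1 / (1 − e^(−0.02240×24.0)) = 1 / (1 − 0.5841) = 2.405
Loading dose = maintenance dose × R = 195 × 2.405 ≈ 469 mg

469 mg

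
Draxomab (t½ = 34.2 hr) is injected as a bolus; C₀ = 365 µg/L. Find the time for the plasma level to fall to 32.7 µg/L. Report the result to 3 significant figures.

k = ln 2 / 34.2 = 0.02027 hr⁻¹
C(t) = C₀ e^(−kt)  ⇒  t = ln(C₀/C) / k
t = ln(365/32.7) / 0.02027 = 2.413 / 0.02027 ≈ 119 hours

119 hours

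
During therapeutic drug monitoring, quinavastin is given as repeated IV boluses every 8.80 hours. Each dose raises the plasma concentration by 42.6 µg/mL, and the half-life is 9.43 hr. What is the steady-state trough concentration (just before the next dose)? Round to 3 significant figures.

46.8 µg/mL

k = ln 2 / 9.43 = 0.07350 hr⁻¹
Fraction remaining after one interval: e^(−kτ) = e^(−0.07350 × 8.80) = 0.5237
R = 1 / (1 − 0.5237) = 2.100
Css,max = 42.6 × 2.100 = 89.44 µg/mL
Css,min = Css,max × e^(−kτ) = 89.44 × 0.5237 ≈ 46.8 µg/mL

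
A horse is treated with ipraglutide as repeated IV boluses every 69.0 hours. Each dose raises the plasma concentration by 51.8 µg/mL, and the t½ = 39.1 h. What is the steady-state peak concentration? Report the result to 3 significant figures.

73.4 µg/mL

k = ln 2 / 39.1 = 0.01773 h⁻¹
Fraction remaining after one interval: e^(−kτ) = e^(−0.01773 × 69.0) = 0.2943
R = 1 / (1 − 0.2943) = 1.417
Css,max = 51.8 × 1.417 ≈ 73.4 µg/mL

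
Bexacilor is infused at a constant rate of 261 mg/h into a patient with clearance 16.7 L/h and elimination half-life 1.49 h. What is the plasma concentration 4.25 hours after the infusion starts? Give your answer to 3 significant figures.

Css = rate / CL = 261 / 16.7 = 15.63 µg/mL
k = ln 2 / 1.49 = 0.4652 h⁻¹
C(t) = Css (1 − e^(−kt)) = 15.63 × (1 − e^(−1.977)) = 15.63 × 0.8615 ≈ 13.5 µg/mL

13.5 µg/mL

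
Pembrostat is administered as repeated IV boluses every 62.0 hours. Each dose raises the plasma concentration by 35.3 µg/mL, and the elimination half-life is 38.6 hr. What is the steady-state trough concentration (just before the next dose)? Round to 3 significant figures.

17.3 µg/mL

k = ln 2 / 38.6 = 0.01796 hr⁻¹
Fraction remaining after one interval: e^(−kτ) = e^(−0.01796 × 62.0) = 0.3285
R = 1 / (1 − 0.3285) = 1.489
Css,max = 35.3 × 1.489 = 52.57 µg/mL
Css,min = Css,max × e^(−kτ) = 52.57 × 0.3285 ≈ 17.3 µg/mL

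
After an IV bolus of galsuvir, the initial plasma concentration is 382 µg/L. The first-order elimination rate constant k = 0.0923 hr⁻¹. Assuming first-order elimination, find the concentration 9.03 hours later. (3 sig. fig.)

C(t) = C₀ e^(−kt) = 382 × e^(−0.09230 × 9.03) = 382 × e^(−0.8335) = 382 × 0.4345 ≈ 166 µg/L

166 µg/L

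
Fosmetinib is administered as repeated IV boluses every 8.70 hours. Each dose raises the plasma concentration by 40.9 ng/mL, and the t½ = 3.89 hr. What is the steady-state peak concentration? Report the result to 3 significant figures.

51.9 ng/mL

k = ln 2 / 3.89 = 0.1782 hr⁻¹
Fraction remaining after one interval: e^(−kτ) = e^(−0.1782 × 8.70) = 0.2122
R = 1 / (1 − 0.2122) = 1.269
Css,max = 40.9 × 1.269 ≈ 51.9 ng/mL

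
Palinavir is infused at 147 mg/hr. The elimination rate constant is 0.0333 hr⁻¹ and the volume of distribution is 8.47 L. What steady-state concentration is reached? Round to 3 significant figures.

521 mg/L

CL = k · V = 0.0333 × 8.47 = 0.2821 L/hr
Css = rate / CL = 147 / 0.2821 ≈ 521 mg/L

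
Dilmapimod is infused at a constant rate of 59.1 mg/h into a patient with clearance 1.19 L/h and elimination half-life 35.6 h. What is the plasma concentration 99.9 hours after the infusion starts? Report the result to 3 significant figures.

42.6 µg/mL

Css = rate / CL = 59.1 / 1.19 = 49.66 µg/mL
k = ln 2 / 35.6 = 0.01947 h⁻¹
C(t) = Css (1 − e^(−kt)) = 49.66 × (1 − e^(−1.945)) = 49.66 × 0.8570 ≈ 42.6 µg/mL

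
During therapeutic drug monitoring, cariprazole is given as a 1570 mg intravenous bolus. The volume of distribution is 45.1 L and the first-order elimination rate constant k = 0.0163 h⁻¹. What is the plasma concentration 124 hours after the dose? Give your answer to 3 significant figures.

C₀ = dose / V = 1570 / 45.1 = 34.81 µg/mL
C(t) = C₀ e^(−kt) = 34.81 × e^(−0.01630 × 124) = 34.81 × e^(−2.021) = 34.81 × 0.1325 ≈ 4.61 µg/mL

4.61 µg/mL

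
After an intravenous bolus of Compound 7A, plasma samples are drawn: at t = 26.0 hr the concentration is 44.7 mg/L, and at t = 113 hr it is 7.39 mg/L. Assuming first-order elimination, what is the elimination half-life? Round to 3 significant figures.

33.5 hours

k = ln(C₁/C₂) / (t₂ − t₁) = ln(44.7/7.39) / (113 − 26.0)
  = 1.800 / 87.00 = 0.02069 hr⁻¹
t½ = ln 2 / k = ln 2 / 0.02069 ≈ 33.5 hours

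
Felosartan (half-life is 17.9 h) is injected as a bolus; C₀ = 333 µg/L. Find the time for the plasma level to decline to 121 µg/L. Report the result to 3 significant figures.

26.1 hours

k = ln 2 / 17.9 = 0.03872 h⁻¹
C(t) = C₀ e^(−kt)  ⇒  t = ln(C₀/C) / k
t = ln(333/121) / 0.03872 = 1.012 / 0.03872 ≈ 26.1 hours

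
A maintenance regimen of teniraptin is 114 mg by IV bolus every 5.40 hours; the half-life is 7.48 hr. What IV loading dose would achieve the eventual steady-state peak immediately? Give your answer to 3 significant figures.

290 mg

k = ln 2 / 7.48 = 0.09267 hr⁻¹
Accumulation ratio R = 1 / (1 − e^(−kτ)) = 1 / (1 − e^(−0.09267×5.40)) = 1 / (1 − 0.6063) = 2.540
Loading dose = maintenance dose × R = 114 × 2.540 ≈ 290 mg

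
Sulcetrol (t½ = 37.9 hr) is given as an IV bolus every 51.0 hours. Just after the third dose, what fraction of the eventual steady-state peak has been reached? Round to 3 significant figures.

k = ln 2 / 37.9 = 0.01829 hr⁻¹
f_n = 1 − e^(−nkτ) = 1 − e^(−3 × 0.01829 × 51.0) = 1 − e^(−2.798) = 1 − 0.06092 ≈ 0.939

0.939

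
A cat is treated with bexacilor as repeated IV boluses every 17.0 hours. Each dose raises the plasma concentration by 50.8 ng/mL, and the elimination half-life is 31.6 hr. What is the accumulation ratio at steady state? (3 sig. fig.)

k = ln 2 / 31.6 = 0.02194 hr⁻¹
Fraction remaining after one interval: e^(−kτ) = e^(−0.02194 × 17.0) = 0.6887
R = 1 / (1 − 0.6887) = 1 / 0.3113 ≈ 3.21

3.21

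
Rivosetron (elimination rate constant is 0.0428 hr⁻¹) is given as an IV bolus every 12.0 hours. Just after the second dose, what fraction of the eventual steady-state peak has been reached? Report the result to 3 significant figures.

f_n = 1 − e^(−nkτ) = 1 − e^(−2 × 0.04280 × 12.0) = 1 − e^(−1.027) = 1 − 0.3580 ≈ 0.642

0.642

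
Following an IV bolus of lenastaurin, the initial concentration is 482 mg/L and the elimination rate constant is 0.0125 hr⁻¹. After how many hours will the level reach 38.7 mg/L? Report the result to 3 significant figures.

C(t) = C₀ e^(−kt)  ⇒  t = ln(C₀/C) / k
t = ln(482/38.7) / 0.01250 = 2.522 / 0.01250 ≈ 202 hours

202 hours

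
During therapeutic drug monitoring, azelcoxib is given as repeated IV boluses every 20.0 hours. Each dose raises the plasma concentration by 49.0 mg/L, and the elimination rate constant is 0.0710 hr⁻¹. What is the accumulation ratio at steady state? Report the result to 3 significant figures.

Fraction remaining after one interval: e^(−kτ) = e^(−0.07100 × 20.0) = 0.2417
R = 1 / (1 − 0.2417) = 1 / 0.7583 ≈ 1.32

1.32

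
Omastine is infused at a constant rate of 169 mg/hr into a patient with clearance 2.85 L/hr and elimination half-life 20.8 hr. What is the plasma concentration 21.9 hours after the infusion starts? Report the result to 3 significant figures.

Css = rate / CL = 169 / 2.85 = 59.30 mg/L
k = ln 2 / 20.8 = 0.03332 hr⁻¹
C(t) = Css (1 − e^(−kt)) = 59.30 × (1 − e^(−0.7298)) = 59.30 × 0.5180 ≈ 30.7 mg/L

30.7 mg/L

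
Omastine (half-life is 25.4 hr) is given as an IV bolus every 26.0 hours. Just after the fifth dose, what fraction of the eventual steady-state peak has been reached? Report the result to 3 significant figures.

0.971

k = ln 2 / 25.4 = 0.02729 hr⁻¹
f_n = 1 − e^(−nkτ) = 1 − e^(−5 × 0.02729 × 26.0) = 1 − e^(−3.548) = 1 − 0.02879 ≈ 0.971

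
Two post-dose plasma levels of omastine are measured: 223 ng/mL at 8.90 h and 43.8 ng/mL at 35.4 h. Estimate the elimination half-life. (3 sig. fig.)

k = ln(C₁/C₂) / (t₂ − t₁) = ln(223/43.8) / (35.4 − 8.90)
  = 1.628 / 26.50 = 0.06142 h⁻¹
t½ = ln 2 / k = ln 2 / 0.06142 ≈ 11.3 hours

11.3 hours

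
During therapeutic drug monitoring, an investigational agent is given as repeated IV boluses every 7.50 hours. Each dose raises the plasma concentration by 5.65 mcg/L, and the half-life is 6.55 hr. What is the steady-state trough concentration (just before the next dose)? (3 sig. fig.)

4.66 mcg/L

k = ln 2 / 6.55 = 0.1058 hr⁻¹
Fraction remaining after one interval: e^(−kτ) = e^(−0.1058 × 7.50) = 0.4522
R = 1 / (1 − 0.4522) = 1.825
Css,max = 5.65 × 1.825 = 10.31 mcg/L
Css,min = Css,max × e^(−kτ) = 10.31 × 0.4522 ≈ 4.66 mcg/L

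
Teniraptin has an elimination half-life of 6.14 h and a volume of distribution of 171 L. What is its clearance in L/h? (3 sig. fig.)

k = ln 2 / t½ = ln 2 / 6.14 = 0.1129 h⁻¹
CL = k · V = 0.1129 × 171 ≈ 19.3 L/h

19.3 L/h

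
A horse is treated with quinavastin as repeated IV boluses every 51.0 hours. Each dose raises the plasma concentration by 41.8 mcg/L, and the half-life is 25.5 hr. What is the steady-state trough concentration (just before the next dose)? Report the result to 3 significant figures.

k = ln 2 / 25.5 = 0.02718 hr⁻¹
Fraction remaining after one interval: e^(−kτ) = e^(−0.02718 × 51.0) = 0.2500
R = 1 / (1 − 0.2500) = 1.333
Css,max = 41.8 × 1.333 = 55.73 mcg/L
Css,min = Css,max × e^(−kτ) = 55.73 × 0.2500 ≈ 13.9 mcg/L

13.9 mcg/L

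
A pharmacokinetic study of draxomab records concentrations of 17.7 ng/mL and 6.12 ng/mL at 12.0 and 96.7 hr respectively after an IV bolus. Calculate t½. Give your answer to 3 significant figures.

55.3 hours

k = ln(C₁/C₂) / (t₂ − t₁) = ln(17.7/6.12) / (96.7 − 12.0)
  = 1.062 / 84.70 = 0.01254 hr⁻¹
t½ = ln 2 / k = ln 2 / 0.01254 ≈ 55.3 hours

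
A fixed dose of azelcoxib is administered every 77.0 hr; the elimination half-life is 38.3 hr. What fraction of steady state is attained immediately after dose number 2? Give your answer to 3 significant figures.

k = ln 2 / 38.3 = 0.01810 hr⁻¹
f_n = 1 − e^(−nkτ) = 1 − e^(−2 × 0.01810 × 77.0) = 1 − e^(−2.787) = 1 − 0.06160 ≈ 0.938

0.938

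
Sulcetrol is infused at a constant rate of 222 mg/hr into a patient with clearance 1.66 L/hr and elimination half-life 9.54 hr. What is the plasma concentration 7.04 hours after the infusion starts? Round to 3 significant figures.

53.5 mg/L

Css = rate / CL = 222 / 1.66 = 133.7 mg/L
k = ln 2 / 9.54 = 0.07266 hr⁻¹
C(t) = Css (1 − e^(−kt)) = 133.7 × (1 − e^(−0.5115)) = 133.7 × 0.4004 ≈ 53.5 mg/L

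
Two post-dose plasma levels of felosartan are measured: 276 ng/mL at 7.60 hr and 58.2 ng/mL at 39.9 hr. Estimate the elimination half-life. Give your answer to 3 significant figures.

14.4 hours

k = ln(C₁/C₂) / (t₂ − t₁) = ln(276/58.2) / (39.9 − 7.60)
  = 1.557 / 32.30 = 0.04819 hr⁻¹
t½ = ln 2 / k = ln 2 / 0.04819 ≈ 14.4 hours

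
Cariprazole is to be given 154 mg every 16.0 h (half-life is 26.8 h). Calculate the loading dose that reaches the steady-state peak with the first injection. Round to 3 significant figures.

454 mg

k = ln 2 / 26.8 = 0.02586 h⁻¹
Accumulation ratio R = 1 / (1 − e^(−kτ)) = 1 / (1 − e^(−0.02586×16.0)) = 1 / (1 − 0.6611) = 2.951
Loading dose = maintenance dose × R = 154 × 2.951 ≈ 454 mg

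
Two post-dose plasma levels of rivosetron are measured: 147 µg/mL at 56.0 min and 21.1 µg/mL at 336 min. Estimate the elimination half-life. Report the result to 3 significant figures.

100 minutes

k = ln(C₁/C₂) / (t₂ − t₁) = ln(147/21.1) / (336 − 56.0)
  = 1.941 / 280.0 = 0.006933 min⁻¹
t½ = ln 2 / k = ln 2 / 0.006933 ≈ 100 minutes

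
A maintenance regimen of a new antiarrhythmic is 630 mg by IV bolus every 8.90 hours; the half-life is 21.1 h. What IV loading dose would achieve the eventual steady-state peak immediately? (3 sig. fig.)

2490 mg

k = ln 2 / 21.1 = 0.03285 h⁻¹
Accumulation ratio R = 1 / (1 − e^(−kτ)) = 1 / (1 − e^(−0.03285×8.90)) = 1 / (1 − 0.7465) = 3.945
Loading dose = maintenance dose × R = 630 × 3.945 ≈ 2490 mg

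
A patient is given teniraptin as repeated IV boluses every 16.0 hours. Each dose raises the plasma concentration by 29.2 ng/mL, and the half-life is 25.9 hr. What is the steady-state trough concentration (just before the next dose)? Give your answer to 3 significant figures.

k = ln 2 / 25.9 = 0.02676 hr⁻¹
Fraction remaining after one interval: e^(−kτ) = e^(−0.02676 × 16.0) = 0.6517
R = 1 / (1 − 0.6517) = 2.871
Css,max = 29.2 × 2.871 = 83.83 ng/mL
Css,min = Css,max × e^(−kτ) = 83.83 × 0.6517 ≈ 54.6 ng/mL

54.6 ng/mL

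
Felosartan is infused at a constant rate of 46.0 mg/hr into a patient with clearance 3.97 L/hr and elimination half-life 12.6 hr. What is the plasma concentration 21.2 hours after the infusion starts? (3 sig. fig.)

7.98 µg/mL

Css = rate / CL = 46.0 / 3.97 = 11.59 µg/mL
k = ln 2 / 12.6 = 0.05501 hr⁻¹
C(t) = Css (1 − e^(−kt)) = 11.59 × (1 − e^(−1.166)) = 11.59 × 0.6885 ≈ 7.98 µg/mL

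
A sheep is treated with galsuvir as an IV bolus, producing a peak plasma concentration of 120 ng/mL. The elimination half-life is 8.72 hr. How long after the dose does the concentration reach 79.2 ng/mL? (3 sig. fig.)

k = ln 2 / 8.72 = 0.07949 hr⁻¹
C(t) = C₀ e^(−kt)  ⇒  t = ln(C₀/C) / k
t = ln(120/79.2) / 0.07949 = 0.4155 / 0.07949 ≈ 5.23 hours

5.23 hours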